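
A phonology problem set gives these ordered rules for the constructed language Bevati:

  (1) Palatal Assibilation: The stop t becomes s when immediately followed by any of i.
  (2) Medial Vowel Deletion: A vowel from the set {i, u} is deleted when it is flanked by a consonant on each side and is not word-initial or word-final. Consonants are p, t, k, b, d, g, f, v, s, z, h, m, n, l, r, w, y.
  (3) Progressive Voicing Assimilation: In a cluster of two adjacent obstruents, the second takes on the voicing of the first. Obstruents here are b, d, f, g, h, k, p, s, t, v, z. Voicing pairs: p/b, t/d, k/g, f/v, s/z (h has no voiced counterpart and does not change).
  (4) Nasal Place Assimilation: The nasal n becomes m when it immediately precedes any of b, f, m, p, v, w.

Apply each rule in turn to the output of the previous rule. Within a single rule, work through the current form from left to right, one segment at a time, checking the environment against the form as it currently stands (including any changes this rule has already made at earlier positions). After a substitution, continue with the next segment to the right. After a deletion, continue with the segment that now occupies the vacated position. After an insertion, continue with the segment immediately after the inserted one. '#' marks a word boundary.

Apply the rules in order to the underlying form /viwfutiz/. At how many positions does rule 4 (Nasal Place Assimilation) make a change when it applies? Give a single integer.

(1) Palatal Assibilation: [viwfutiz] → [viwfusiz]
(2) Medial Vowel Deletion: [viwfusiz] → [vwfsz]
(3) Progressive Voicing Assimilation: [vwfsz] → [vwfss]
(4) Nasal Place Assimilation: no change — [vwfss]
Rule 4 changed 0 position(s).

0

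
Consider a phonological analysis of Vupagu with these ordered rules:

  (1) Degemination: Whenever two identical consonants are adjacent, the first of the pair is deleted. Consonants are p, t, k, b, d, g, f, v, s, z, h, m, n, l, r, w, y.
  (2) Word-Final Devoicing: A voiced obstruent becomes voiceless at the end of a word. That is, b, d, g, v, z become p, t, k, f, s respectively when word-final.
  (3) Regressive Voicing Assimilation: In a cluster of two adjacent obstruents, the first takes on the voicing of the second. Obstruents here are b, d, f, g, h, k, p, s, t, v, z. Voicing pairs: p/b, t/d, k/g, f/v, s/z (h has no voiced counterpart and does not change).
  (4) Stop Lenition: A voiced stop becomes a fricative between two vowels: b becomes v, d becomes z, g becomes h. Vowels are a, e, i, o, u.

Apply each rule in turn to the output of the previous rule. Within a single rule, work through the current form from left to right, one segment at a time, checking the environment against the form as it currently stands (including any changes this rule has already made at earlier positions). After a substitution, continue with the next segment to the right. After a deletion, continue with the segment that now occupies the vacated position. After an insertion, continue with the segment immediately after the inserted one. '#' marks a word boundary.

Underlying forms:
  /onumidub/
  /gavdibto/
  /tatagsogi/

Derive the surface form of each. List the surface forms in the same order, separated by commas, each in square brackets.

[onumizup], [gavdipto], [tataksohi]

/onumidub/:
  (1) Degemination: no change — [onumidub]
  (2) Word-Final Devoicing: [onumidub] → [onumidup]
  (3) Regressive Voicing Assimilation: no change — [onumidup]
  (4) Stop Lenition: [onumidup] → [onumizup]
/gavdibto/:
  (1) Degemination: no change — [gavdibto]
  (2) Word-Final Devoicing: no change — [gavdibto]
  (3) Regressive Voicing Assimilation: [gavdibto] → [gavdipto]
  (4) Stop Lenition: no change — [gavdipto]
/tatagsogi/:
  (1) Degemination: no change — [tatagsogi]
  (2) Word-Final Devoicing: no change — [tatagsogi]
  (3) Regressive Voicing Assimilation: [tatagsogi] → [tataksogi]
  (4) Stop Lenition: [tataksogi] → [tataksohi]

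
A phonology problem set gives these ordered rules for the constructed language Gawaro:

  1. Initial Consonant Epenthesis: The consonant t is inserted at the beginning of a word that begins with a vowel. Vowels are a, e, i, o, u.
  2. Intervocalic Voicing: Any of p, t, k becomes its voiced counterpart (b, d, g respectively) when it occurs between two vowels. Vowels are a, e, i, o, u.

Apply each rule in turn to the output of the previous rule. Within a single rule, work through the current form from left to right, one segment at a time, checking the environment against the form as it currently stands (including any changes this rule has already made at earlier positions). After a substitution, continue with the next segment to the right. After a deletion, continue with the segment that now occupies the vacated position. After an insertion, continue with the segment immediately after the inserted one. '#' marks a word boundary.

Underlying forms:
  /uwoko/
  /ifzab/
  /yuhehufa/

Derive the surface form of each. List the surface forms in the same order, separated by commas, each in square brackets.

[tuwogo], [tifzab], [yuhehufa]

/uwoko/:
  1 Initial Consonant Epenthesis: [uwoko] → [tuwoko]
  2 Intervocalic Voicing: [tuwoko] → [tuwogo]
/ifzab/:
  1 Initial Consonant Epenthesis: [ifzab] → [tifzab]
  2 Intervocalic Voicing: no change — [tifzab]
/yuhehufa/:
  1 Initial Consonant Epenthesis: no change — [yuhehufa]
  2 Intervocalic Voicing: no change — [yuhehufa]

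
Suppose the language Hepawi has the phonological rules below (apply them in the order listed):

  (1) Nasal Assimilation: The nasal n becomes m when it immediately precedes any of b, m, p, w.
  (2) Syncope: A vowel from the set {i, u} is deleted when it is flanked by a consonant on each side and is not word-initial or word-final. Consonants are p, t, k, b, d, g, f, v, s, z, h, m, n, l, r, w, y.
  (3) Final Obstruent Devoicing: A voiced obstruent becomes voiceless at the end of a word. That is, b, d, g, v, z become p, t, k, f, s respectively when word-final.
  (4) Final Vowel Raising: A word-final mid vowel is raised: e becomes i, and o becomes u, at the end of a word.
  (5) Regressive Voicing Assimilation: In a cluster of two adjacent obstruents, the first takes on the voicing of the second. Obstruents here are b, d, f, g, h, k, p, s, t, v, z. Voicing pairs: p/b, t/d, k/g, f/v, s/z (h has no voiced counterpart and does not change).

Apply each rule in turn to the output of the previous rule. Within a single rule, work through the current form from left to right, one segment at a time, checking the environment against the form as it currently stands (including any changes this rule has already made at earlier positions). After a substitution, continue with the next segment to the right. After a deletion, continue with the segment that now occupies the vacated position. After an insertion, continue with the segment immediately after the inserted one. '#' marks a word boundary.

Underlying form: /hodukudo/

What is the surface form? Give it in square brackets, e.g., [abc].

[hotgdu]

(1) Nasal Assimilation: no change — [hodukudo]
(2) Syncope: [hodukudo] → [hodkdo]
(3) Final Obstruent Devoicing: no change — [hodkdo]
(4) Final Vowel Raising: [hodkdo] → [hodkdu]
(5) Regressive Voicing Assimilation: [hodkdu] → [hotgdu]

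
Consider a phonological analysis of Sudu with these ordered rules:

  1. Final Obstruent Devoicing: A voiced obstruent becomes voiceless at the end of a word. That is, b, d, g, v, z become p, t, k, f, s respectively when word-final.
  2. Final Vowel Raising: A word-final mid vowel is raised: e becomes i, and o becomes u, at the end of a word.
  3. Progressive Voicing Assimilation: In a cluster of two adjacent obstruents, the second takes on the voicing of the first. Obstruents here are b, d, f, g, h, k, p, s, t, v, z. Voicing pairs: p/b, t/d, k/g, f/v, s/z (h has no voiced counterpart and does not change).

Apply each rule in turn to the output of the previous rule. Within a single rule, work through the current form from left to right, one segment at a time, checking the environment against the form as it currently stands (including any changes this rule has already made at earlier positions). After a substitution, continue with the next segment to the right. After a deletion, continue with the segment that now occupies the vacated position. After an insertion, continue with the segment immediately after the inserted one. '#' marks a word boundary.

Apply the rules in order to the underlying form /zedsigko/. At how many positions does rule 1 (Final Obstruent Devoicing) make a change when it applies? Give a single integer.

1 Final Obstruent Devoicing: no change — [zedsigko]
2 Final Vowel Raising: [zedsigko] → [zedsigku]
3 Progressive Voicing Assimilation: [zedsigku] → [zedziggu]
Rule 1 changed 0 position(s).

0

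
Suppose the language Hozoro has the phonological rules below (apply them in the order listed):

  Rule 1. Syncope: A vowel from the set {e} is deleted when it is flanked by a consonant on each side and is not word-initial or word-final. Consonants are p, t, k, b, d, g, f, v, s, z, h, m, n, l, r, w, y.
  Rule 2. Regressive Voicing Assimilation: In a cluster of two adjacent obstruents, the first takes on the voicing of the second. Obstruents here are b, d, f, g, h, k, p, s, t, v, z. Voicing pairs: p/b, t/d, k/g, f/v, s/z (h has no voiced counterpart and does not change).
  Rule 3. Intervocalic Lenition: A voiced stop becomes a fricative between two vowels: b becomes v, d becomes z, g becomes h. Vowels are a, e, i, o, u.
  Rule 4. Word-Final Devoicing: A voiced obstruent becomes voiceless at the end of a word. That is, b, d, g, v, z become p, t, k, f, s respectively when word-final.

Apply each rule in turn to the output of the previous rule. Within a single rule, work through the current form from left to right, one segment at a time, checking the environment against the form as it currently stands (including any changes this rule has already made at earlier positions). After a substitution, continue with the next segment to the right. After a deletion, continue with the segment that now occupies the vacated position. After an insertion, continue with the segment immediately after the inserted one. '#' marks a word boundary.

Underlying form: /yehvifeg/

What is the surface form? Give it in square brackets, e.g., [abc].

Rule 1 Syncope: [yehvifeg] → [yhvifg]
Rule 2 Regressive Voicing Assimilation: [yhvifg] → [yhvivg]
Rule 3 Intervocalic Lenition: no change — [yhvivg]
Rule 4 Word-Final Devoicing: [yhvivg] → [yhvivk]

[yhvivk]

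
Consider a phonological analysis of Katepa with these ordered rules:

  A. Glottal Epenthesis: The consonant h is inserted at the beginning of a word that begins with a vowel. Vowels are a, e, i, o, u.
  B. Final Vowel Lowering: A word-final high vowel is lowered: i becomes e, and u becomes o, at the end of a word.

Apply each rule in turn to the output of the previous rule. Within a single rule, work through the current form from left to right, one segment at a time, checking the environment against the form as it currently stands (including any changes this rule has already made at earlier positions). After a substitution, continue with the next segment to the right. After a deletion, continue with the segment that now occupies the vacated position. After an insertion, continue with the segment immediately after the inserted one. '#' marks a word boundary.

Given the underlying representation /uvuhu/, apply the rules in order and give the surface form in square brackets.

A Glottal Epenthesis: [uvuhu] → [huvuhu]
B Final Vowel Lowering: [huvuhu] → [huvuho]

[huvuho]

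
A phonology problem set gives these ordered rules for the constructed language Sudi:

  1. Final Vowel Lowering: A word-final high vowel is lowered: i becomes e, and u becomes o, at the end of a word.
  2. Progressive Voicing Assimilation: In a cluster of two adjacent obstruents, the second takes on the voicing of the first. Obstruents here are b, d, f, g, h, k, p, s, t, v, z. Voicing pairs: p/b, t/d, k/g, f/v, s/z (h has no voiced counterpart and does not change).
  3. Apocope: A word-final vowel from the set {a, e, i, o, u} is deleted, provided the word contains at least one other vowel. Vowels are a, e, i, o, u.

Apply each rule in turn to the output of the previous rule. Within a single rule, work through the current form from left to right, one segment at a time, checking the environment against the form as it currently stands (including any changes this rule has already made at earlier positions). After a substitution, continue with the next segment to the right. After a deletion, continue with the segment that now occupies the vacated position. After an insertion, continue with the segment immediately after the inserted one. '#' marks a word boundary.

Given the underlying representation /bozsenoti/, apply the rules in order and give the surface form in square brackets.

1 Final Vowel Lowering: [bozsenoti] → [bozsenote]
2 Progressive Voicing Assimilation: [bozsenote] → [bozzenote]
3 Apocope: [bozzenote] → [bozzenot]

[bozzenot]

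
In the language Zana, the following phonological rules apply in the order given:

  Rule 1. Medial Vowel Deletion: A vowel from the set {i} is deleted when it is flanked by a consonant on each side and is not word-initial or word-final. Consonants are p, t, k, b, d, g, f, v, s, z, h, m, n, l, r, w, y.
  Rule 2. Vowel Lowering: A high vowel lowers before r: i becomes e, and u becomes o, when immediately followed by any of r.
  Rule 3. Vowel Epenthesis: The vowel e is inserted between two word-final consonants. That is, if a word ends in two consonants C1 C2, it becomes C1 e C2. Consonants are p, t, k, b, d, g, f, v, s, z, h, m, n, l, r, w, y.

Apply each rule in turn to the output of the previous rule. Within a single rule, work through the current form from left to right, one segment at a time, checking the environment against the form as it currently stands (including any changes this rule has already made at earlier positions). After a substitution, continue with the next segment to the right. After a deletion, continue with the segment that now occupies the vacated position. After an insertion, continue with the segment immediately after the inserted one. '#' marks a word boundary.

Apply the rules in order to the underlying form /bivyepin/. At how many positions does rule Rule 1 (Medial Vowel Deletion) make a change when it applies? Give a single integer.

2

Rule 1 Medial Vowel Deletion: [bivyepin] → [bvyepn]
Rule 2 Vowel Lowering: no change — [bvyepn]
Rule 3 Vowel Epenthesis: [bvyepn] → [bvyepen]
Rule Rule 1 changed 2 position(s).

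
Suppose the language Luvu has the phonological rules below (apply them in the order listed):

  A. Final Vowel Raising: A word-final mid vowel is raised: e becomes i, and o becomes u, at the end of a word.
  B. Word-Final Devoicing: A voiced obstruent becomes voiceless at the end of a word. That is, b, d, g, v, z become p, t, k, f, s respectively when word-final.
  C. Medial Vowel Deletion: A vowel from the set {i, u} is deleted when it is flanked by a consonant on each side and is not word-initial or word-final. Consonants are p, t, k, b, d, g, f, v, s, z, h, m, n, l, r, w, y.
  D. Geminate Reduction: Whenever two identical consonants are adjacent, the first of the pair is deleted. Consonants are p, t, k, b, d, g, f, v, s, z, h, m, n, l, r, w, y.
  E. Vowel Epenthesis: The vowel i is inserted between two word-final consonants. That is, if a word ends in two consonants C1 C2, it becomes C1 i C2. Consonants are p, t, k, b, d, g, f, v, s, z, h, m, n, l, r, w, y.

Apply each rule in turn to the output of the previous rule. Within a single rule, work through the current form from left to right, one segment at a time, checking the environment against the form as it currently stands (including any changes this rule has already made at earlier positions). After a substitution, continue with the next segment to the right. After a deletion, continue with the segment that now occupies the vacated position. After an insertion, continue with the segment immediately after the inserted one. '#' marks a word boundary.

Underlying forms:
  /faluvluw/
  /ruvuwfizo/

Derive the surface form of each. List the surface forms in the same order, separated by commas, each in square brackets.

[falvliw], [rvwfzu]

/faluvluw/:
  A Final Vowel Raising: no change — [faluvluw]
  B Word-Final Devoicing: no change — [faluvluw]
  C Medial Vowel Deletion: [faluvluw] → [falvlw]
  D Geminate Reduction: no change — [falvlw]
  E Vowel Epenthesis: [falvlw] → [falvliw]
/ruvuwfizo/:
  A Final Vowel Raising: [ruvuwfizo] → [ruvuwfizu]
  B Word-Final Devoicing: no change — [ruvuwfizu]
  C Medial Vowel Deletion: [ruvuwfizu] → [rvwfzu]
  D Geminate Reduction: no change — [rvwfzu]
  E Vowel Epenthesis: no change — [rvwfzu]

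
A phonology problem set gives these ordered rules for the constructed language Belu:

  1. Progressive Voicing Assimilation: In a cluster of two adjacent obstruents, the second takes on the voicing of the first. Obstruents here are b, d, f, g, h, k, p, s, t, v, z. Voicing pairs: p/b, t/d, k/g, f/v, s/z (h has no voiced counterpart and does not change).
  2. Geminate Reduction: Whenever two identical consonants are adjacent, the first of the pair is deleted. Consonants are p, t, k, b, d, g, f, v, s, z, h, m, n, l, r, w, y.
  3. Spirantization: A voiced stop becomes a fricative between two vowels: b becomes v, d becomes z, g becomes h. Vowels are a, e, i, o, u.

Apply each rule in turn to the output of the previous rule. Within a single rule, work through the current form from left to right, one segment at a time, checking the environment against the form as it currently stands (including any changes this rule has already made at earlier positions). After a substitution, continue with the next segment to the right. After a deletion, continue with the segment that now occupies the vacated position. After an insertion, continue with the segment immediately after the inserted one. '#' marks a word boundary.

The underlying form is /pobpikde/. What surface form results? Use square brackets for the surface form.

1 Progressive Voicing Assimilation: [pobpikde] → [pobbikte]
2 Geminate Reduction: [pobbikte] → [pobikte]
3 Spirantization: [pobikte] → [povikte]

[povikte]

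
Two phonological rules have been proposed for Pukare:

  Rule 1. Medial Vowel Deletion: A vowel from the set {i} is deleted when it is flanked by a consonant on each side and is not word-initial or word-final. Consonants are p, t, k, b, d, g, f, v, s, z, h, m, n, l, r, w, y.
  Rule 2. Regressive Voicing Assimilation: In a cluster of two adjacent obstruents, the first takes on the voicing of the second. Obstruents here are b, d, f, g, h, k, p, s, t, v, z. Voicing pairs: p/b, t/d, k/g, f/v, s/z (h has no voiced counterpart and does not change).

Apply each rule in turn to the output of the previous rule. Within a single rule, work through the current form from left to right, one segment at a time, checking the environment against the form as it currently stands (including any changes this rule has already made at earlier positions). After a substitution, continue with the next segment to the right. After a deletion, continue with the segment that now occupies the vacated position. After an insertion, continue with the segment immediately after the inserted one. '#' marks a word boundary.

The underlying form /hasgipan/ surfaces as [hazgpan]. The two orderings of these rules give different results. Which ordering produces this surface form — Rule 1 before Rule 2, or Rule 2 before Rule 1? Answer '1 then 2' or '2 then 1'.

2 then 1

Order 1 then 2:
  1 Medial Vowel Deletion: [hasgipan] → [hasgpan]
  2 Regressive Voicing Assimilation: [hasgpan] → [hazkpan]
  result: [hazkpan]
Order 2 then 1:
  2 Regressive Voicing Assimilation: [hasgipan] → [hazgipan]
  1 Medial Vowel Deletion: [hazgipan] → [hazgpan]
  result: [hazgpan]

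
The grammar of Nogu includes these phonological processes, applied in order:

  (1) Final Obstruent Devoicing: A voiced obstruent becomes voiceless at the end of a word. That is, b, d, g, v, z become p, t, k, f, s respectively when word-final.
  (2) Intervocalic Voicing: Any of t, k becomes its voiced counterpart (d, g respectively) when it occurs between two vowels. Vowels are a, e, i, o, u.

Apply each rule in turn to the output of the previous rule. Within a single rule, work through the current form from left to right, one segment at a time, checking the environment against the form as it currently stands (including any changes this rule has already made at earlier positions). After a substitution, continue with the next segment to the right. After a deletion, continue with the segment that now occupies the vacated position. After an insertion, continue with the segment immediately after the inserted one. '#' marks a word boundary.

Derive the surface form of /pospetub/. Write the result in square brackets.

(1) Final Obstruent Devoicing: [pospetub] → [pospetup]
(2) Intervocalic Voicing: [pospetup] → [pospedup]

[pospedup]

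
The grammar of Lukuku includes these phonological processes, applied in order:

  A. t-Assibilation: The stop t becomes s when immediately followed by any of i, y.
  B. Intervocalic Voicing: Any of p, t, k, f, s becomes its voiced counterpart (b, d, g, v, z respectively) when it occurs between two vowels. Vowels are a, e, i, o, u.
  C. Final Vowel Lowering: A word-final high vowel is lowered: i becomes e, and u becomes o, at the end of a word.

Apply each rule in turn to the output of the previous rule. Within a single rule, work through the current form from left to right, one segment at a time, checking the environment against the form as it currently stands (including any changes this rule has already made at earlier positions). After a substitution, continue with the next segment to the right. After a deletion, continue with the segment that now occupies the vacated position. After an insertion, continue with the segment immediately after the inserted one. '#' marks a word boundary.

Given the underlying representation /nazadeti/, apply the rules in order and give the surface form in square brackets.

[nazadeze]

A t-Assibilation: [nazadeti] → [nazadesi]
B Intervocalic Voicing: [nazadesi] → [nazadezi]
C Final Vowel Lowering: [nazadezi] → [nazadeze]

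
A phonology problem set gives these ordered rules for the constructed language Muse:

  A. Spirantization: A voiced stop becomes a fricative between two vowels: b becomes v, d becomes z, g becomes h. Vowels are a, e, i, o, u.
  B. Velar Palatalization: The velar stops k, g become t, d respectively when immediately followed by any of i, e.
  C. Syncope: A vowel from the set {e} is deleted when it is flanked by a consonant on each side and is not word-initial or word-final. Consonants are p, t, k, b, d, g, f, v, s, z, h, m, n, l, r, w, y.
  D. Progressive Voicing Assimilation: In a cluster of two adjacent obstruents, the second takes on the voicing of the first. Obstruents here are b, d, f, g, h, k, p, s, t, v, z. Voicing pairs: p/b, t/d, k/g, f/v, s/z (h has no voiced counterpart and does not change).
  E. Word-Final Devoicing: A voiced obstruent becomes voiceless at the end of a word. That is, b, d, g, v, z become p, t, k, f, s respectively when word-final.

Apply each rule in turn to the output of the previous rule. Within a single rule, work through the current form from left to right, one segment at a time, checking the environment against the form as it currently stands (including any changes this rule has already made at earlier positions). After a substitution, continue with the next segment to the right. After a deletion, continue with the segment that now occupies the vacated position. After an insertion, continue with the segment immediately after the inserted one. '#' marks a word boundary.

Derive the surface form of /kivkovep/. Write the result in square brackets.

[tivgovp]

A Spirantization: no change — [kivkovep]
B Velar Palatalization: [kivkovep] → [tivkovep]
C Syncope: [tivkovep] → [tivkovp]
D Progressive Voicing Assimilation: [tivkovp] → [tivgovb]
E Word-Final Devoicing: [tivgovb] → [tivgovp]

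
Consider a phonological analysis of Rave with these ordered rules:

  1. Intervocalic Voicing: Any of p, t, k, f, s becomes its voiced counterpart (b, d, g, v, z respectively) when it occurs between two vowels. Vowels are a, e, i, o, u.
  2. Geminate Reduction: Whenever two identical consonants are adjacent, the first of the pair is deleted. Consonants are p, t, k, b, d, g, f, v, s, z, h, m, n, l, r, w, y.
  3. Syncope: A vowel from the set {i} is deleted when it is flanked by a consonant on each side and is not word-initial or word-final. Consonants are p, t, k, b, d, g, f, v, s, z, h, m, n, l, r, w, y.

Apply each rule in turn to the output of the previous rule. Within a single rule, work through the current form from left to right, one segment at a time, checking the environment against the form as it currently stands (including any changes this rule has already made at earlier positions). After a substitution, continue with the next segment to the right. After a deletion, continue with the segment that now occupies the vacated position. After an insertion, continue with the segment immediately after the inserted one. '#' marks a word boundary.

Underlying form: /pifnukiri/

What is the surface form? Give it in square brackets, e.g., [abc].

[pfnugri]

1 Intervocalic Voicing: [pifnukiri] → [pifnugiri]
2 Geminate Reduction: no change — [pifnugiri]
3 Syncope: [pifnugiri] → [pfnugri]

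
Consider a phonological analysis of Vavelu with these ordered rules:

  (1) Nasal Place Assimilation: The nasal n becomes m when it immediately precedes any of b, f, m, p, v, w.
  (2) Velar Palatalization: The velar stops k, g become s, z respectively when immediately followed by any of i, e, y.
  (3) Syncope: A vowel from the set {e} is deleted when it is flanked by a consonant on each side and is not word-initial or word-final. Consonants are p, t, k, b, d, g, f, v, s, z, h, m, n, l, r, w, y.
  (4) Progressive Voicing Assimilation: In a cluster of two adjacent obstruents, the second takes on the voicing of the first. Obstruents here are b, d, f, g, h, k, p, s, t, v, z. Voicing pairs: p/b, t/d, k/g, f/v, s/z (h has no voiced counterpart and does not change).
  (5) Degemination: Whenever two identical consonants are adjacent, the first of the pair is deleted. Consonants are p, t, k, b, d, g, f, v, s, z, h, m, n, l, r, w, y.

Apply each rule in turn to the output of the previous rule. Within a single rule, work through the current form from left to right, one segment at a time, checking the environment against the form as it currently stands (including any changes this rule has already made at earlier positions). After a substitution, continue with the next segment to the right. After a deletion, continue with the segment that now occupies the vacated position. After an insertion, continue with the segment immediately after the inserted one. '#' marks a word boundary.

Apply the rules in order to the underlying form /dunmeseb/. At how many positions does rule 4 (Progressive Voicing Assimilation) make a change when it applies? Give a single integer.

1

(1) Nasal Place Assimilation: [dunmeseb] → [dummeseb]
(2) Velar Palatalization: no change — [dummeseb]
(3) Syncope: [dummeseb] → [dummsb]
(4) Progressive Voicing Assimilation: [dummsb] → [dummsp]
(5) Degemination: [dummsp] → [dumsp]
Rule 4 changed 1 position(s).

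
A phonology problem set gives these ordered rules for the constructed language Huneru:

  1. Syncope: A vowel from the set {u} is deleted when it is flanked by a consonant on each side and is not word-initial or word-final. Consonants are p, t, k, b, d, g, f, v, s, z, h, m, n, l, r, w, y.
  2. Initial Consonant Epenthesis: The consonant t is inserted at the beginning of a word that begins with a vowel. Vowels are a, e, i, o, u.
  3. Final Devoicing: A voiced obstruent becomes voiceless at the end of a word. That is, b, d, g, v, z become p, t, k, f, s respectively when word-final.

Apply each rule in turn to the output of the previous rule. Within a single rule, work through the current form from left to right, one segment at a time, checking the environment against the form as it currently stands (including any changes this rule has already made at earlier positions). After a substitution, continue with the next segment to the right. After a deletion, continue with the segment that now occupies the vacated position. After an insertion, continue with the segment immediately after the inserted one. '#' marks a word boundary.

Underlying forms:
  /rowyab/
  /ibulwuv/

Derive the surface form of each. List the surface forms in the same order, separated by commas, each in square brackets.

/rowyab/:
  1 Syncope: no change — [rowyab]
  2 Initial Consonant Epenthesis: no change — [rowyab]
  3 Final Devoicing: [rowyab] → [rowyap]
/ibulwuv/:
  1 Syncope: [ibulwuv] → [iblwv]
  2 Initial Consonant Epenthesis: [iblwv] → [tiblwv]
  3 Final Devoicing: [tiblwv] → [tiblwf]

[rowyap], [tiblwf]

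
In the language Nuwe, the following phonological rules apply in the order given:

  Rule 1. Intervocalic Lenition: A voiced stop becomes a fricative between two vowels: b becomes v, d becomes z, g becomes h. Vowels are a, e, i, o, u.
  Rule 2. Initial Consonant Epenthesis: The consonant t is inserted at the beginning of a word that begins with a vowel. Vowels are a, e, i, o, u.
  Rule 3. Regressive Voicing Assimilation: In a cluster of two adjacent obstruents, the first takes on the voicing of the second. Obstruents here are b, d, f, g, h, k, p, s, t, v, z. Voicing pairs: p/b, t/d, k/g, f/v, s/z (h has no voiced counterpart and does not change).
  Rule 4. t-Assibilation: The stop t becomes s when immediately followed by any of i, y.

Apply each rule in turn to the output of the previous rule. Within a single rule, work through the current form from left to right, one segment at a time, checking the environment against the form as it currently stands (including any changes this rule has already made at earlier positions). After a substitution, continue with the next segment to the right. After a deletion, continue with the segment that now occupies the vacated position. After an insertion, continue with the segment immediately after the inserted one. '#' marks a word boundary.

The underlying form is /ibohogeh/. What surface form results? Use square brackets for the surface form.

Rule 1 Intervocalic Lenition: [ibohogeh] → [ivohoheh]
Rule 2 Initial Consonant Epenthesis: [ivohoheh] → [tivohoheh]
Rule 3 Regressive Voicing Assimilation: no change — [tivohoheh]
Rule 4 t-Assibilation: [tivohoheh] → [sivohoheh]

[sivohoheh]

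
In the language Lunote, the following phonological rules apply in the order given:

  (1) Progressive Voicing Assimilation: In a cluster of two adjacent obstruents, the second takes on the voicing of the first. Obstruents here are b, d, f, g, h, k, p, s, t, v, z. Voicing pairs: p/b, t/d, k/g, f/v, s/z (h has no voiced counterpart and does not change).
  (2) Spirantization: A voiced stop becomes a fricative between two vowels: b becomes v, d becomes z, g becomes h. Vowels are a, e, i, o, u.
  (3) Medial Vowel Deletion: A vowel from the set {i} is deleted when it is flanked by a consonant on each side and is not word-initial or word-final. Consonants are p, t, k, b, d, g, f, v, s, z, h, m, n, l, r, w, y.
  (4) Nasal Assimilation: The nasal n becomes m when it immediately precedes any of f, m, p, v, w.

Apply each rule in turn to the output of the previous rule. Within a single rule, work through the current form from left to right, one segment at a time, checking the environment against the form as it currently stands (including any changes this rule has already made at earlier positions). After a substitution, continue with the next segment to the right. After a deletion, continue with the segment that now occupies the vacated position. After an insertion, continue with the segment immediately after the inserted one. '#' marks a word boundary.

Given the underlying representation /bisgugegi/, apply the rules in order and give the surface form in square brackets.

(1) Progressive Voicing Assimilation: [bisgugegi] → [biskugegi]
(2) Spirantization: [biskugegi] → [biskuhehi]
(3) Medial Vowel Deletion: [biskuhehi] → [bskuhehi]
(4) Nasal Assimilation: no change — [bskuhehi]

[bskuhehi]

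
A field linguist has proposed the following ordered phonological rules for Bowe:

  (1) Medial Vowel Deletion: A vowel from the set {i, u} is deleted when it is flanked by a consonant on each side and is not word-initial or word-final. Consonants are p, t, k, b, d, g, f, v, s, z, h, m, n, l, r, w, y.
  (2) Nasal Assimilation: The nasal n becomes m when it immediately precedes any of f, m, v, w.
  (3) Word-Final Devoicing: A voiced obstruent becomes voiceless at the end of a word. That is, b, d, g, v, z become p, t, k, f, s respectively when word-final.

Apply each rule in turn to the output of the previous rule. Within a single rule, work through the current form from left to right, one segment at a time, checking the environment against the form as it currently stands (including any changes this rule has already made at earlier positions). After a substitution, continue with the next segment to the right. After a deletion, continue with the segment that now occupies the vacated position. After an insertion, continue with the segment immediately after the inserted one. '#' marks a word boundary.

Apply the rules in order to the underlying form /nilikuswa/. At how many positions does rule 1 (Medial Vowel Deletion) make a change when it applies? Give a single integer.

(1) Medial Vowel Deletion: [nilikuswa] → [nlkswa]
(2) Nasal Assimilation: no change — [nlkswa]
(3) Word-Final Devoicing: no change — [nlkswa]
Rule 1 changed 3 position(s).

3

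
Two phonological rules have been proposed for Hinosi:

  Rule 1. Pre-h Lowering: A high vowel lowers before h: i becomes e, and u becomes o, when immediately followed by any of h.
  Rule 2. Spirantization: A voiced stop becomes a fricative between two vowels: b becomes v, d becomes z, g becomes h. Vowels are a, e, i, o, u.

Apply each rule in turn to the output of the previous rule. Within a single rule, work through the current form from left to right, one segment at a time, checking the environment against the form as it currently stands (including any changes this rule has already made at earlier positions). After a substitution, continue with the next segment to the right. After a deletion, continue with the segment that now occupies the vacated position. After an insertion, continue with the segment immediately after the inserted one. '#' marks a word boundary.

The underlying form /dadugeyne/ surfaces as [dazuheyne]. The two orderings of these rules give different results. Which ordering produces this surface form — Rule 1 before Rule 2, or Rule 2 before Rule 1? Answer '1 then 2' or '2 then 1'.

1 then 2

Order 1 then 2:
  1 Pre-h Lowering: no change — [dadugeyne]
  2 Spirantization: [dadugeyne] → [dazuheyne]
  result: [dazuheyne]
Order 2 then 1:
  2 Spirantization: [dadugeyne] → [dazuheyne]
  1 Pre-h Lowering: [dazuheyne] → [dazoheyne]
  result: [dazoheyne]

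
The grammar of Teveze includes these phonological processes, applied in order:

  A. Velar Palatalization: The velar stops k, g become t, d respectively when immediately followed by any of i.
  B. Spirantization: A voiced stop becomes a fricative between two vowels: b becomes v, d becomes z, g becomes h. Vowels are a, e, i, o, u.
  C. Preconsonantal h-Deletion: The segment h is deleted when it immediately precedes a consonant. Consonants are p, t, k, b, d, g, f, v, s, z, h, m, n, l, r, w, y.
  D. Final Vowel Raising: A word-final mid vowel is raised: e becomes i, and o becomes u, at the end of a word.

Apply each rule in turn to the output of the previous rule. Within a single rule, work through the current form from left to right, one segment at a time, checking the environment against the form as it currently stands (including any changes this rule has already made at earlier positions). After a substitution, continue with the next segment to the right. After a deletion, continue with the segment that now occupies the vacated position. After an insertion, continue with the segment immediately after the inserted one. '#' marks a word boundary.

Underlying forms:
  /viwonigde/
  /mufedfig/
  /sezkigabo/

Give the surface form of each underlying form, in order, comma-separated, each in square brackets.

[viwonigdi], [mufedfig], [seztihavu]

/viwonigde/:
  A Velar Palatalization: no change — [viwonigde]
  B Spirantization: no change — [viwonigde]
  C Preconsonantal h-Deletion: no change — [viwonigde]
  D Final Vowel Raising: [viwonigde] → [viwonigdi]
/mufedfig/:
  A Velar Palatalization: no change — [mufedfig]
  B Spirantization: no change — [mufedfig]
  C Preconsonantal h-Deletion: no change — [mufedfig]
  D Final Vowel Raising: no change — [mufedfig]
/sezkigabo/:
  A Velar Palatalization: [sezkigabo] → [seztigabo]
  B Spirantization: [seztigabo] → [seztihavo]
  C Preconsonantal h-Deletion: no change — [seztihavo]
  D Final Vowel Raising: [seztihavo] → [seztihavu]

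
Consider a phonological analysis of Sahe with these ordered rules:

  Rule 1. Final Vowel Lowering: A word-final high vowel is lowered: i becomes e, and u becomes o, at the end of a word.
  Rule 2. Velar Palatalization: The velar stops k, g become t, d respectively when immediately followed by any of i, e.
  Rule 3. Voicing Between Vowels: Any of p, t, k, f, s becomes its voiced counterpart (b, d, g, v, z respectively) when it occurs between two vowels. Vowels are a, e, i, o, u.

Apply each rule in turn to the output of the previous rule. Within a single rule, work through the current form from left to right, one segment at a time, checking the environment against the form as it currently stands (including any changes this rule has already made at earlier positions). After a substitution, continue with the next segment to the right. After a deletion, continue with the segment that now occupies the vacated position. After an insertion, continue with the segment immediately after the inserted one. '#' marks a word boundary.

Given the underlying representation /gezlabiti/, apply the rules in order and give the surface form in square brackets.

[dezlabide]

Rule 1 Final Vowel Lowering: [gezlabiti] → [gezlabite]
Rule 2 Velar Palatalization: [gezlabite] → [dezlabite]
Rule 3 Voicing Between Vowels: [dezlabite] → [dezlabide]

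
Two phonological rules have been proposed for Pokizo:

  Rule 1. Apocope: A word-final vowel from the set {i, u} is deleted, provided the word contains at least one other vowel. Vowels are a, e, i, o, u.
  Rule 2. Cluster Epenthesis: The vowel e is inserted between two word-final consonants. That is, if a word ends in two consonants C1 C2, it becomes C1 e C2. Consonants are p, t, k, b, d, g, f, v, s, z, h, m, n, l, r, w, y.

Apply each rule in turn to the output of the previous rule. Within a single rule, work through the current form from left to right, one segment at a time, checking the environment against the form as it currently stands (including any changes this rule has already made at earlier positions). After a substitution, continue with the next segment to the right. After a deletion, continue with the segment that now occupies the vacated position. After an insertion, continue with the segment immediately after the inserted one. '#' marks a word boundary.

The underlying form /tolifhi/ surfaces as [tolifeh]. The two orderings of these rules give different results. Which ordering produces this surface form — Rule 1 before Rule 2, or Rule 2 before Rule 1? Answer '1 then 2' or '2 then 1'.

Order 1 then 2:
  1 Apocope: [tolifhi] → [tolifh]
  2 Cluster Epenthesis: [tolifh] → [tolifeh]
  result: [tolifeh]
Order 2 then 1:
  2 Cluster Epenthesis: no change — [tolifhi]
  1 Apocope: [tolifhi] → [tolifh]
  result: [tolifh]

1 then 2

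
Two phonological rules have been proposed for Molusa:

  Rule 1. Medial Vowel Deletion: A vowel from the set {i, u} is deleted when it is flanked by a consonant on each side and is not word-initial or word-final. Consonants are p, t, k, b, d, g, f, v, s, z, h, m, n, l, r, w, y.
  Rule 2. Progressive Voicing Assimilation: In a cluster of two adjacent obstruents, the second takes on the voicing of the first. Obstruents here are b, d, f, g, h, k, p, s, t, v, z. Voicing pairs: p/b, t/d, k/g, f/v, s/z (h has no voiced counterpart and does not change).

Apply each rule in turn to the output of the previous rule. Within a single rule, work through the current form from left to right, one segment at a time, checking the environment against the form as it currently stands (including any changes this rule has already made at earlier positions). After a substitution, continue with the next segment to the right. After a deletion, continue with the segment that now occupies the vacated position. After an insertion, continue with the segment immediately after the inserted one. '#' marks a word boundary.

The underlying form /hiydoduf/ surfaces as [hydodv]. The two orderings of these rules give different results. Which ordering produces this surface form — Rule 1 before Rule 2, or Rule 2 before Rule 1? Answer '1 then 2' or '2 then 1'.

1 then 2

Order 1 then 2:
  1 Medial Vowel Deletion: [hiydoduf] → [hydodf]
  2 Progressive Voicing Assimilation: [hydodf] → [hydodv]
  result: [hydodv]
Order 2 then 1:
  2 Progressive Voicing Assimilation: no change — [hiydoduf]
  1 Medial Vowel Deletion: [hiydoduf] → [hydodf]
  result: [hydodf]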